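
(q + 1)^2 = q^2 + 2*q + 1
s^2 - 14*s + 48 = (s - 8)*(s - 6)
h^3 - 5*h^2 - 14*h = h*(h - 7)*(h + 2)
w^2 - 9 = (w - 3)*(w + 3)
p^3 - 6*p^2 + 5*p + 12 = (p - 4)*(p - 3)*(p + 1)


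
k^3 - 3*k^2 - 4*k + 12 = (k - 3)*(k - 2)*(k + 2)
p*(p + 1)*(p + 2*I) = p^3 + p^2 + 2*I*p^2 + 2*I*p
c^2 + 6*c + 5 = (c + 1)*(c + 5)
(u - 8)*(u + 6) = u^2 - 2*u - 48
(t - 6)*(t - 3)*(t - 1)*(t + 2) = t^4 - 8*t^3 + 7*t^2 + 36*t - 36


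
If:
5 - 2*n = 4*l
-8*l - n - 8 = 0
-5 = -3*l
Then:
No Solution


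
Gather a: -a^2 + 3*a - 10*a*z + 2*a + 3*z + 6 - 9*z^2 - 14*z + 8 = -a^2 + a*(5 - 10*z) - 9*z^2 - 11*z + 14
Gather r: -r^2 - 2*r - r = -r^2 - 3*r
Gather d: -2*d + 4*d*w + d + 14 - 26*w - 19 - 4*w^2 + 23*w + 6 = d*(4*w - 1) - 4*w^2 - 3*w + 1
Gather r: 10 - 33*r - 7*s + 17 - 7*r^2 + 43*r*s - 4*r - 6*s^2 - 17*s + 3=-7*r^2 + r*(43*s - 37) - 6*s^2 - 24*s + 30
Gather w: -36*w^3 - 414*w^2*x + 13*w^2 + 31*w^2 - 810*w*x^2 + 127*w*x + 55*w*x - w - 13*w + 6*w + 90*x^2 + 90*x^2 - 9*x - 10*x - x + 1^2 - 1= -36*w^3 + w^2*(44 - 414*x) + w*(-810*x^2 + 182*x - 8) + 180*x^2 - 20*x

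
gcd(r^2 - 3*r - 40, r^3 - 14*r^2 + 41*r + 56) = r - 8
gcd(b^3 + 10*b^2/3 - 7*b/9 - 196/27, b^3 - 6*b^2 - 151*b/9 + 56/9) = b + 7/3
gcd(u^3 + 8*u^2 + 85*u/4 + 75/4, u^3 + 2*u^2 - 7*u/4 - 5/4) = u + 5/2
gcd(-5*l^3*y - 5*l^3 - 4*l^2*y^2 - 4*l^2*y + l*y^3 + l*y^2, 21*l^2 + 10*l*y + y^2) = 1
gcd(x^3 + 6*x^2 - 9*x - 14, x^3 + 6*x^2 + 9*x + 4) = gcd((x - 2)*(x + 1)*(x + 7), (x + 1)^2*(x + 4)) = x + 1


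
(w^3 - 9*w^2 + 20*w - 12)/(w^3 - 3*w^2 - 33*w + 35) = (w^2 - 8*w + 12)/(w^2 - 2*w - 35)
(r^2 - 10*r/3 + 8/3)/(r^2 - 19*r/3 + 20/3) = (r - 2)/(r - 5)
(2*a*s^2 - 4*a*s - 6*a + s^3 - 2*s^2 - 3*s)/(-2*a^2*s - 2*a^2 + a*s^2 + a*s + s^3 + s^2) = (s - 3)/(-a + s)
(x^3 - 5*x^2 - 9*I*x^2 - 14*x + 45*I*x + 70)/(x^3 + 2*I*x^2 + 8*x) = (x^2 - x*(5 + 7*I) + 35*I)/(x*(x + 4*I))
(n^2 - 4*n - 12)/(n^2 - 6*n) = (n + 2)/n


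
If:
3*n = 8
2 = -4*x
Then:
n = 8/3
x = -1/2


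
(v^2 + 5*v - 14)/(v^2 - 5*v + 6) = (v + 7)/(v - 3)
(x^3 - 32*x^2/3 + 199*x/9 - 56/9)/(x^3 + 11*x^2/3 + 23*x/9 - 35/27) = 3*(3*x^2 - 31*x + 56)/(9*x^2 + 36*x + 35)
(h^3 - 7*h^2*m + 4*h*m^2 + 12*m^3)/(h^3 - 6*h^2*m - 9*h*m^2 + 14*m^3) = (h^3 - 7*h^2*m + 4*h*m^2 + 12*m^3)/(h^3 - 6*h^2*m - 9*h*m^2 + 14*m^3)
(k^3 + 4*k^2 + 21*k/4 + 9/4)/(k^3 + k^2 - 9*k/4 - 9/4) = (2*k + 3)/(2*k - 3)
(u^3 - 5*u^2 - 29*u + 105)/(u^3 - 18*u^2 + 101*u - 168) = (u + 5)/(u - 8)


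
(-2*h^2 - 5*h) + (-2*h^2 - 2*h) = -4*h^2 - 7*h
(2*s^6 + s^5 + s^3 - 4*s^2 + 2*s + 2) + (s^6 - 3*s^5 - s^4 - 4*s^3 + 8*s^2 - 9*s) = 3*s^6 - 2*s^5 - s^4 - 3*s^3 + 4*s^2 - 7*s + 2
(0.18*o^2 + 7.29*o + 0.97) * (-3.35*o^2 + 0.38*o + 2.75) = -0.603*o^4 - 24.3531*o^3 + 0.0157000000000003*o^2 + 20.4161*o + 2.6675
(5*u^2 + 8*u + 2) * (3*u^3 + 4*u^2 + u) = 15*u^5 + 44*u^4 + 43*u^3 + 16*u^2 + 2*u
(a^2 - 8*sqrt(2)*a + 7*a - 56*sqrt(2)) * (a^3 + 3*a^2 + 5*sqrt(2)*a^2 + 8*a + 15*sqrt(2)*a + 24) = a^5 - 3*sqrt(2)*a^4 + 10*a^4 - 51*a^3 - 30*sqrt(2)*a^3 - 720*a^2 - 127*sqrt(2)*a^2 - 1512*a - 640*sqrt(2)*a - 1344*sqrt(2)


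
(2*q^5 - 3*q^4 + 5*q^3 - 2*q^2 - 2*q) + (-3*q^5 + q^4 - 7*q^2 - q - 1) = -q^5 - 2*q^4 + 5*q^3 - 9*q^2 - 3*q - 1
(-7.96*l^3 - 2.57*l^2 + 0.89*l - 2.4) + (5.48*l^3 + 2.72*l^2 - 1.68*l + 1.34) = -2.48*l^3 + 0.15*l^2 - 0.79*l - 1.06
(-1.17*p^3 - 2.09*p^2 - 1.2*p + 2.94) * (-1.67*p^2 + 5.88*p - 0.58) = 1.9539*p^5 - 3.3893*p^4 - 9.6066*p^3 - 10.7536*p^2 + 17.9832*p - 1.7052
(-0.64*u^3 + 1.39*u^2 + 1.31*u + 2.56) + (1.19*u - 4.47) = -0.64*u^3 + 1.39*u^2 + 2.5*u - 1.91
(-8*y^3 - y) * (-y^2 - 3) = 8*y^5 + 25*y^3 + 3*y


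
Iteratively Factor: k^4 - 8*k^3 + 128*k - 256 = (k + 4)*(k^3 - 12*k^2 + 48*k - 64) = (k - 4)*(k + 4)*(k^2 - 8*k + 16) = (k - 4)^2*(k + 4)*(k - 4)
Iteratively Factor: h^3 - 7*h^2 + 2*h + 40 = (h - 5)*(h^2 - 2*h - 8) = (h - 5)*(h - 4)*(h + 2)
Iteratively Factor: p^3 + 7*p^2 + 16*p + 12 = (p + 2)*(p^2 + 5*p + 6) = (p + 2)*(p + 3)*(p + 2)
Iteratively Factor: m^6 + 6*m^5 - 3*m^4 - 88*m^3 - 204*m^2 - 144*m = (m + 2)*(m^5 + 4*m^4 - 11*m^3 - 66*m^2 - 72*m) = (m + 2)*(m + 3)*(m^4 + m^3 - 14*m^2 - 24*m) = (m + 2)*(m + 3)^2*(m^3 - 2*m^2 - 8*m) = (m - 4)*(m + 2)*(m + 3)^2*(m^2 + 2*m) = (m - 4)*(m + 2)^2*(m + 3)^2*(m)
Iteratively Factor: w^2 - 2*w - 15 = (w - 5)*(w + 3)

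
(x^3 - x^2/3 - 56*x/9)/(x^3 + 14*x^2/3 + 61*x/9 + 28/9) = x*(3*x - 8)/(3*x^2 + 7*x + 4)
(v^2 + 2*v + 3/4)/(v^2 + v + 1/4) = (2*v + 3)/(2*v + 1)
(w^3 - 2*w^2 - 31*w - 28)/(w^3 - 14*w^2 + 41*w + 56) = (w + 4)/(w - 8)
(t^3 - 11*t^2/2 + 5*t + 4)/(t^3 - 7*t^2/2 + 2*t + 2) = (t - 4)/(t - 2)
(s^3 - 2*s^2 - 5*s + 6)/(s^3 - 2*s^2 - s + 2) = (s^2 - s - 6)/(s^2 - s - 2)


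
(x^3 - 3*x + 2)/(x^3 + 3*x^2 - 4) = (x - 1)/(x + 2)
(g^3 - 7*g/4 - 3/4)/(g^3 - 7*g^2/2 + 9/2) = (g + 1/2)/(g - 3)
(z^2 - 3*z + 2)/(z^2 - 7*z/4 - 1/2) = 4*(z - 1)/(4*z + 1)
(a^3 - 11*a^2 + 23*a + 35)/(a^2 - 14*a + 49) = (a^2 - 4*a - 5)/(a - 7)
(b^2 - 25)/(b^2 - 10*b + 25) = (b + 5)/(b - 5)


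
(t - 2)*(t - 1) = t^2 - 3*t + 2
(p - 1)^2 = p^2 - 2*p + 1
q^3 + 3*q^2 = q^2*(q + 3)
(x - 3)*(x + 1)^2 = x^3 - x^2 - 5*x - 3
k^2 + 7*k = k*(k + 7)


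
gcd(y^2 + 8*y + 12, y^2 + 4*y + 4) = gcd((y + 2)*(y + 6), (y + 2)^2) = y + 2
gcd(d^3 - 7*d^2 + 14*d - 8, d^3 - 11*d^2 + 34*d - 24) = d^2 - 5*d + 4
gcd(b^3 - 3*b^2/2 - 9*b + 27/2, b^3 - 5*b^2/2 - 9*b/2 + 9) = b^2 - 9*b/2 + 9/2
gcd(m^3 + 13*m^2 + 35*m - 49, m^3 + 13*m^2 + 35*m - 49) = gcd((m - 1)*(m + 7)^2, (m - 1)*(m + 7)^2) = m^3 + 13*m^2 + 35*m - 49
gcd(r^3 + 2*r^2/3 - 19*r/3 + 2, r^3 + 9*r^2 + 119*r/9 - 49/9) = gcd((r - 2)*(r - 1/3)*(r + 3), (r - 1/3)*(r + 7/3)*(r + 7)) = r - 1/3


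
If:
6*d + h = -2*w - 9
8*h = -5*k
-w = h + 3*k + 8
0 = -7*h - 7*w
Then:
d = -11/9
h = 5/3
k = -8/3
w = -5/3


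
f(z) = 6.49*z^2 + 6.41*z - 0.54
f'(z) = 12.98*z + 6.41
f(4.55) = 162.98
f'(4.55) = 65.47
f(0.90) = 10.49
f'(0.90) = 18.09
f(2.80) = 68.29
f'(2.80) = 42.75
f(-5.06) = 133.19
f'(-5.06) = -59.27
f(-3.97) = 76.30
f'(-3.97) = -45.12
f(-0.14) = -1.31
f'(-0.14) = 4.59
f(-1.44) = 3.69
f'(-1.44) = -12.28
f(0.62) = 5.93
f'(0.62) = 14.46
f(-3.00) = 38.64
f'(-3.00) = -32.53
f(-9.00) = 467.46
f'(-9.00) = -110.41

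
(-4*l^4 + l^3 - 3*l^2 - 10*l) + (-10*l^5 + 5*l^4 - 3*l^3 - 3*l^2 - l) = -10*l^5 + l^4 - 2*l^3 - 6*l^2 - 11*l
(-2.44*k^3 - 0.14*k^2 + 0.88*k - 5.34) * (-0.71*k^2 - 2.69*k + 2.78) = 1.7324*k^5 + 6.663*k^4 - 7.0314*k^3 + 1.035*k^2 + 16.811*k - 14.8452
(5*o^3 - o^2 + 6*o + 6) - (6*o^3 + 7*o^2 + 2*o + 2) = -o^3 - 8*o^2 + 4*o + 4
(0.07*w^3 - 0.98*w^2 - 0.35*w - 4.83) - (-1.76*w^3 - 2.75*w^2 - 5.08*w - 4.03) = 1.83*w^3 + 1.77*w^2 + 4.73*w - 0.8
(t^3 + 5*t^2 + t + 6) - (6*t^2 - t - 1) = t^3 - t^2 + 2*t + 7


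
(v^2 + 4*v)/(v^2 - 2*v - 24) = v/(v - 6)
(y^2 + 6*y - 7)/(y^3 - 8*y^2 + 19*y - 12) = (y + 7)/(y^2 - 7*y + 12)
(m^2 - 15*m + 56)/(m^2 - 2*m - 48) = (m - 7)/(m + 6)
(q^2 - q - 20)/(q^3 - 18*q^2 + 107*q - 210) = (q + 4)/(q^2 - 13*q + 42)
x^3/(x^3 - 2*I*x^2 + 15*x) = x^2/(x^2 - 2*I*x + 15)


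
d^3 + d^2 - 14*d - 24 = (d - 4)*(d + 2)*(d + 3)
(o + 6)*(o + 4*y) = o^2 + 4*o*y + 6*o + 24*y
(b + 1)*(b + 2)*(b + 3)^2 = b^4 + 9*b^3 + 29*b^2 + 39*b + 18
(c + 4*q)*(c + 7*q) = c^2 + 11*c*q + 28*q^2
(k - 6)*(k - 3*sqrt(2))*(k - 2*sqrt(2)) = k^3 - 5*sqrt(2)*k^2 - 6*k^2 + 12*k + 30*sqrt(2)*k - 72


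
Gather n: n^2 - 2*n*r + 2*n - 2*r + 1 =n^2 + n*(2 - 2*r) - 2*r + 1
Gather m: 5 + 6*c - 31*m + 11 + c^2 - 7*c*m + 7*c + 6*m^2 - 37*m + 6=c^2 + 13*c + 6*m^2 + m*(-7*c - 68) + 22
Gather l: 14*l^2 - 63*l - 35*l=14*l^2 - 98*l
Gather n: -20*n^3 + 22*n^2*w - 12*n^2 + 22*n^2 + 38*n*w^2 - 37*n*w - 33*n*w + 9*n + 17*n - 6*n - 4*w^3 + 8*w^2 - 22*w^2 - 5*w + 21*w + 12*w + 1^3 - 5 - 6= -20*n^3 + n^2*(22*w + 10) + n*(38*w^2 - 70*w + 20) - 4*w^3 - 14*w^2 + 28*w - 10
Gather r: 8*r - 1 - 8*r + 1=0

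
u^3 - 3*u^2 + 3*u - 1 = (u - 1)^3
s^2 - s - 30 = (s - 6)*(s + 5)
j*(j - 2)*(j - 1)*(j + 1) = j^4 - 2*j^3 - j^2 + 2*j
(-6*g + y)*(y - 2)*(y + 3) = -6*g*y^2 - 6*g*y + 36*g + y^3 + y^2 - 6*y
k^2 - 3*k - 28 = (k - 7)*(k + 4)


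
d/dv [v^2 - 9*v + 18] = 2*v - 9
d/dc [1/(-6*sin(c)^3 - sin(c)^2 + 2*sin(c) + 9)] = 2*(9*sin(c)^2 + sin(c) - 1)*cos(c)/(6*sin(c)^3 + sin(c)^2 - 2*sin(c) - 9)^2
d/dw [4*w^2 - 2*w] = 8*w - 2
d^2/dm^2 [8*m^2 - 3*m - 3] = 16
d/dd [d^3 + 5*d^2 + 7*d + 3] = 3*d^2 + 10*d + 7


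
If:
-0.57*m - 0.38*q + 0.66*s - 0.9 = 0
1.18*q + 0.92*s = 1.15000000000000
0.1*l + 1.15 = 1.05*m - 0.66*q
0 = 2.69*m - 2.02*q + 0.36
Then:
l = -12.90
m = -0.13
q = 0.00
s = 1.25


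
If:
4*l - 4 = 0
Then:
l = 1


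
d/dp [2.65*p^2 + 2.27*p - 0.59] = 5.3*p + 2.27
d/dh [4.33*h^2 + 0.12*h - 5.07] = 8.66*h + 0.12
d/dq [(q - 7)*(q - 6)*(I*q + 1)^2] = -4*q^3 + q^2*(39 + 6*I) + q*(-82 - 52*I) - 13 + 84*I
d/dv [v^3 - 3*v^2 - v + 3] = 3*v^2 - 6*v - 1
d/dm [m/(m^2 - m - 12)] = (m^2 - m*(2*m - 1) - m - 12)/(-m^2 + m + 12)^2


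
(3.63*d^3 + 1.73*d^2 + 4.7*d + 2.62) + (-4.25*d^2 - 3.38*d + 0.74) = 3.63*d^3 - 2.52*d^2 + 1.32*d + 3.36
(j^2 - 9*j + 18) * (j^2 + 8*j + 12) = j^4 - j^3 - 42*j^2 + 36*j + 216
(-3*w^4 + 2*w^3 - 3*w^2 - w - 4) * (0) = 0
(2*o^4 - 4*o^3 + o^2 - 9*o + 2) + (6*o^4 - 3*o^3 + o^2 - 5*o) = 8*o^4 - 7*o^3 + 2*o^2 - 14*o + 2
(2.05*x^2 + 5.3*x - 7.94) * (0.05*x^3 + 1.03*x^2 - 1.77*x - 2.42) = 0.1025*x^5 + 2.3765*x^4 + 1.4335*x^3 - 22.5202*x^2 + 1.2278*x + 19.2148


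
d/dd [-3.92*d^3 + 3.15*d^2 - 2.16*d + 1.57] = -11.76*d^2 + 6.3*d - 2.16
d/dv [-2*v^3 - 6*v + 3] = -6*v^2 - 6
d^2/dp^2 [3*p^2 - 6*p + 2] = 6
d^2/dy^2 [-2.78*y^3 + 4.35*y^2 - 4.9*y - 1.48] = 8.7 - 16.68*y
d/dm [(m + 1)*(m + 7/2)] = 2*m + 9/2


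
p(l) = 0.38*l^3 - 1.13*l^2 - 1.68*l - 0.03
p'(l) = 1.14*l^2 - 2.26*l - 1.68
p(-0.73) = 0.45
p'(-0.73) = 0.58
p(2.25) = -5.20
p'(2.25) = -0.99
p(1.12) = -2.80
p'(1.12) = -2.78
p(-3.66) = -27.65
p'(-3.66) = 21.86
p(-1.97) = -4.01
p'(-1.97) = 7.20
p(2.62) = -5.35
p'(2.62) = 0.22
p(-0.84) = 0.36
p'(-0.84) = 1.02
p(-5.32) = -80.29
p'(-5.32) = 42.61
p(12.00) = 473.73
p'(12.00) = 135.36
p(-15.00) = -1511.58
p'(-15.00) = 288.72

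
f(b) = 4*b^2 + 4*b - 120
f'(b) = 8*b + 4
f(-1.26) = -118.69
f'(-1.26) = -6.08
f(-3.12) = -93.54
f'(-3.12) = -20.96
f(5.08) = 3.55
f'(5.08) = 44.64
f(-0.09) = -120.33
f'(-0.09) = 3.28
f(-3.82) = -76.91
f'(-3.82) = -26.56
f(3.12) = -68.58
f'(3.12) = 28.96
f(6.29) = 63.42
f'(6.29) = 54.32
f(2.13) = -93.33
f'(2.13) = 21.04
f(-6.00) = 0.00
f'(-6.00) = -44.00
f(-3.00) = -96.00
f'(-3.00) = -20.00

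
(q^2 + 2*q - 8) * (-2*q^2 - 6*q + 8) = -2*q^4 - 10*q^3 + 12*q^2 + 64*q - 64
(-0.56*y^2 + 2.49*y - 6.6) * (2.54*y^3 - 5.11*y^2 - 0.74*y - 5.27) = -1.4224*y^5 + 9.1862*y^4 - 29.0735*y^3 + 34.8346*y^2 - 8.2383*y + 34.782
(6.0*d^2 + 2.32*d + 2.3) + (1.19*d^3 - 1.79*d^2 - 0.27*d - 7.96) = 1.19*d^3 + 4.21*d^2 + 2.05*d - 5.66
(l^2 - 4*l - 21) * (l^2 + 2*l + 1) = l^4 - 2*l^3 - 28*l^2 - 46*l - 21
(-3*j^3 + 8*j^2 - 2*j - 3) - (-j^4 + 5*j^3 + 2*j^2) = j^4 - 8*j^3 + 6*j^2 - 2*j - 3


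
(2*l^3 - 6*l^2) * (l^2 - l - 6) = 2*l^5 - 8*l^4 - 6*l^3 + 36*l^2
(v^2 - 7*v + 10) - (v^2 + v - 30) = 40 - 8*v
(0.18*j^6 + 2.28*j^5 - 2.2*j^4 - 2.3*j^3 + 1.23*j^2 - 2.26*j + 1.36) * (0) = 0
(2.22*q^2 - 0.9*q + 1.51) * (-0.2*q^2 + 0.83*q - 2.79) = -0.444*q^4 + 2.0226*q^3 - 7.2428*q^2 + 3.7643*q - 4.2129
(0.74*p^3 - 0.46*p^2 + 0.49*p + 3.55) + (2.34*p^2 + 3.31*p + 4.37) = 0.74*p^3 + 1.88*p^2 + 3.8*p + 7.92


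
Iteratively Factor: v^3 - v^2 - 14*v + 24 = (v + 4)*(v^2 - 5*v + 6) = (v - 3)*(v + 4)*(v - 2)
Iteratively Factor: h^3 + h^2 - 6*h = (h - 2)*(h^2 + 3*h) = h*(h - 2)*(h + 3)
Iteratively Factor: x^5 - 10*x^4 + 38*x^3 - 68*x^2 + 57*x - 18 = (x - 2)*(x^4 - 8*x^3 + 22*x^2 - 24*x + 9) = (x - 2)*(x - 1)*(x^3 - 7*x^2 + 15*x - 9) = (x - 3)*(x - 2)*(x - 1)*(x^2 - 4*x + 3) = (x - 3)*(x - 2)*(x - 1)^2*(x - 3)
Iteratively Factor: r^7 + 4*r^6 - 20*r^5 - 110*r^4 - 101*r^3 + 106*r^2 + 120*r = (r + 2)*(r^6 + 2*r^5 - 24*r^4 - 62*r^3 + 23*r^2 + 60*r) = (r + 1)*(r + 2)*(r^5 + r^4 - 25*r^3 - 37*r^2 + 60*r) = r*(r + 1)*(r + 2)*(r^4 + r^3 - 25*r^2 - 37*r + 60) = r*(r + 1)*(r + 2)*(r + 3)*(r^3 - 2*r^2 - 19*r + 20) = r*(r + 1)*(r + 2)*(r + 3)*(r + 4)*(r^2 - 6*r + 5) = r*(r - 1)*(r + 1)*(r + 2)*(r + 3)*(r + 4)*(r - 5)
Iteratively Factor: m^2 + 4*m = (m)*(m + 4)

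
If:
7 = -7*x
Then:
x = -1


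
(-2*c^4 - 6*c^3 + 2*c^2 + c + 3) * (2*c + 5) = -4*c^5 - 22*c^4 - 26*c^3 + 12*c^2 + 11*c + 15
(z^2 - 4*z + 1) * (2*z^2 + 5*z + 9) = 2*z^4 - 3*z^3 - 9*z^2 - 31*z + 9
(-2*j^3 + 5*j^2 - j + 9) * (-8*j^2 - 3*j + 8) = 16*j^5 - 34*j^4 - 23*j^3 - 29*j^2 - 35*j + 72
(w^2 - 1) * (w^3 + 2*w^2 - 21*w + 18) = w^5 + 2*w^4 - 22*w^3 + 16*w^2 + 21*w - 18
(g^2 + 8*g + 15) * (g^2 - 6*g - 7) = g^4 + 2*g^3 - 40*g^2 - 146*g - 105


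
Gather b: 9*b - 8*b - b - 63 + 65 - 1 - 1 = 0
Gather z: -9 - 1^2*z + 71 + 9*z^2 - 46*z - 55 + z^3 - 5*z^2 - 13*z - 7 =z^3 + 4*z^2 - 60*z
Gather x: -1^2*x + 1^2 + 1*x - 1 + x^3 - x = x^3 - x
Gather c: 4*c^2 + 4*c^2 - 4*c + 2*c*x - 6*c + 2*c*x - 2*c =8*c^2 + c*(4*x - 12)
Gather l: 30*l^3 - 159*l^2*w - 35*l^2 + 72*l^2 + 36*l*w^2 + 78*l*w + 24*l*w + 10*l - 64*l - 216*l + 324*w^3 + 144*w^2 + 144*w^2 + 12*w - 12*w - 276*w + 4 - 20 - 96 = 30*l^3 + l^2*(37 - 159*w) + l*(36*w^2 + 102*w - 270) + 324*w^3 + 288*w^2 - 276*w - 112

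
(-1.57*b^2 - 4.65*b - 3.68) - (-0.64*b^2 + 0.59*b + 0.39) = -0.93*b^2 - 5.24*b - 4.07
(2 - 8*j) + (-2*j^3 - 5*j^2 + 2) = -2*j^3 - 5*j^2 - 8*j + 4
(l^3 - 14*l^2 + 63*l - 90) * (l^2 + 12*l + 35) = l^5 - 2*l^4 - 70*l^3 + 176*l^2 + 1125*l - 3150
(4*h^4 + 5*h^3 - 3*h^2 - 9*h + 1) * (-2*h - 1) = -8*h^5 - 14*h^4 + h^3 + 21*h^2 + 7*h - 1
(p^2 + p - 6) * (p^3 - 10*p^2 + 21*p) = p^5 - 9*p^4 + 5*p^3 + 81*p^2 - 126*p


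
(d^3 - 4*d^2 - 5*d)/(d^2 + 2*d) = (d^2 - 4*d - 5)/(d + 2)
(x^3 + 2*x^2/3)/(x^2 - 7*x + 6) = x^2*(x + 2/3)/(x^2 - 7*x + 6)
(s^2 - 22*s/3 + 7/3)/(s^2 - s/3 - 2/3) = (-3*s^2 + 22*s - 7)/(-3*s^2 + s + 2)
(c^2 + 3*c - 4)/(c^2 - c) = (c + 4)/c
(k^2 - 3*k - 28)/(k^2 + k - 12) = (k - 7)/(k - 3)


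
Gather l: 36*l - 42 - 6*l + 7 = 30*l - 35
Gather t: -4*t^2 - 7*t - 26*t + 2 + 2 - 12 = -4*t^2 - 33*t - 8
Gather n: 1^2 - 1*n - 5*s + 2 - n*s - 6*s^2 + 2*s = n*(-s - 1) - 6*s^2 - 3*s + 3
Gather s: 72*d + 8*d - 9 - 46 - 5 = 80*d - 60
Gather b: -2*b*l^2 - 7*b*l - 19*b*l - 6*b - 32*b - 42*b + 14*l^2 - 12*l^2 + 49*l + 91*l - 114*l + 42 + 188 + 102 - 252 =b*(-2*l^2 - 26*l - 80) + 2*l^2 + 26*l + 80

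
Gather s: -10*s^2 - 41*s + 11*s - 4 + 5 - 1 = -10*s^2 - 30*s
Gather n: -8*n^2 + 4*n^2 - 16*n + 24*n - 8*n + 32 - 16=16 - 4*n^2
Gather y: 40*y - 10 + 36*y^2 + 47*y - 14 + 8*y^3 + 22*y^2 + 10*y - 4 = 8*y^3 + 58*y^2 + 97*y - 28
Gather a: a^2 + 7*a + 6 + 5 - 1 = a^2 + 7*a + 10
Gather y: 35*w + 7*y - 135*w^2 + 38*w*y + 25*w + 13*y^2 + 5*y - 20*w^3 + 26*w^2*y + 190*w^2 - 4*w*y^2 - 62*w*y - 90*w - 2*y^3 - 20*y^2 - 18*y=-20*w^3 + 55*w^2 - 30*w - 2*y^3 + y^2*(-4*w - 7) + y*(26*w^2 - 24*w - 6)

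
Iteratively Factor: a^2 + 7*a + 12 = (a + 4)*(a + 3)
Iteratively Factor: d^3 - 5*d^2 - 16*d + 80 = (d - 5)*(d^2 - 16) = (d - 5)*(d - 4)*(d + 4)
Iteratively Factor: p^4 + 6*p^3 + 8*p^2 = (p + 4)*(p^3 + 2*p^2) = p*(p + 4)*(p^2 + 2*p) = p*(p + 2)*(p + 4)*(p)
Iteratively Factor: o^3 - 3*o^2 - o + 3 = (o + 1)*(o^2 - 4*o + 3) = (o - 3)*(o + 1)*(o - 1)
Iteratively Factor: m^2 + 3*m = (m + 3)*(m)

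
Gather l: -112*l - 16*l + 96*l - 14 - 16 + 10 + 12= -32*l - 8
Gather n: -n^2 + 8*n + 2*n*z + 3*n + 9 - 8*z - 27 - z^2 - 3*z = -n^2 + n*(2*z + 11) - z^2 - 11*z - 18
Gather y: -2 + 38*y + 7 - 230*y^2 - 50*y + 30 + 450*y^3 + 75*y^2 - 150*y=450*y^3 - 155*y^2 - 162*y + 35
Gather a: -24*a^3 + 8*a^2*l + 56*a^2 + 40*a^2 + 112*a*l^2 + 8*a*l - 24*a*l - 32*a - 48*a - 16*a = -24*a^3 + a^2*(8*l + 96) + a*(112*l^2 - 16*l - 96)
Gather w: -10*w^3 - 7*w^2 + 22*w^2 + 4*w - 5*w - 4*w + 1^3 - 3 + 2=-10*w^3 + 15*w^2 - 5*w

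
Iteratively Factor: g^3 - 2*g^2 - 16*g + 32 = (g - 2)*(g^2 - 16) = (g - 2)*(g + 4)*(g - 4)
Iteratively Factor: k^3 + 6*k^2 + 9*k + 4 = (k + 1)*(k^2 + 5*k + 4) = (k + 1)^2*(k + 4)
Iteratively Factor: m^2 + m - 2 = (m - 1)*(m + 2)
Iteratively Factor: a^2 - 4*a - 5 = (a - 5)*(a + 1)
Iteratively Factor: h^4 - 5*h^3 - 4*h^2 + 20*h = (h)*(h^3 - 5*h^2 - 4*h + 20) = h*(h - 2)*(h^2 - 3*h - 10) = h*(h - 2)*(h + 2)*(h - 5)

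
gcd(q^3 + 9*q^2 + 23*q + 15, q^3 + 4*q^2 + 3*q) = q^2 + 4*q + 3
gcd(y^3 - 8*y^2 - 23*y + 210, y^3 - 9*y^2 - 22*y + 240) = y^2 - y - 30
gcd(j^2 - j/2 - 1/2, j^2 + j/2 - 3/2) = j - 1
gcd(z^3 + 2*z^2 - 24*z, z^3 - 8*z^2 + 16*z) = z^2 - 4*z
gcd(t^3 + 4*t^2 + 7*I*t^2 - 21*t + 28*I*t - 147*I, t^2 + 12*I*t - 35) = t + 7*I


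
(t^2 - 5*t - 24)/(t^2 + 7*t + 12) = (t - 8)/(t + 4)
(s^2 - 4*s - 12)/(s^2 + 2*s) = (s - 6)/s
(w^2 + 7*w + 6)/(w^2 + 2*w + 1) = (w + 6)/(w + 1)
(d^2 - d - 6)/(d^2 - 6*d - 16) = (d - 3)/(d - 8)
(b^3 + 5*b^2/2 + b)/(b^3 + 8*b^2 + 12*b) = (b + 1/2)/(b + 6)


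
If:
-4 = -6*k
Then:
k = 2/3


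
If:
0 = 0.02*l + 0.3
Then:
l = -15.00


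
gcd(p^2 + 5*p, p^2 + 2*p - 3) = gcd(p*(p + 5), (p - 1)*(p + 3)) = 1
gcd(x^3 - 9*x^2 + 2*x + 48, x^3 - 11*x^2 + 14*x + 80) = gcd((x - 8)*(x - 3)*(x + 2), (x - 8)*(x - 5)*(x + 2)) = x^2 - 6*x - 16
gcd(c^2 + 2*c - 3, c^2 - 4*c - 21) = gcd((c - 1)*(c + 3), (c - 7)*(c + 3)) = c + 3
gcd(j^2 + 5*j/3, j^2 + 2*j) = j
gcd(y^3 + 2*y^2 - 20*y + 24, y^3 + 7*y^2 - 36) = y^2 + 4*y - 12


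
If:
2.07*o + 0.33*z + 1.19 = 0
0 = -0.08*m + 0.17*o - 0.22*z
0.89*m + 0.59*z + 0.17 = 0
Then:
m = 0.09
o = -0.51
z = -0.42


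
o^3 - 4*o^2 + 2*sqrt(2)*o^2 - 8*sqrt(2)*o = o*(o - 4)*(o + 2*sqrt(2))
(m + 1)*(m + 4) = m^2 + 5*m + 4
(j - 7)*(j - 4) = j^2 - 11*j + 28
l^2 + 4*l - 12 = (l - 2)*(l + 6)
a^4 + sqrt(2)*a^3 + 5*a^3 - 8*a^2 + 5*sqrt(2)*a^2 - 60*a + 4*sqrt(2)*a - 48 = (a + 1)*(a + 4)*(a - 2*sqrt(2))*(a + 3*sqrt(2))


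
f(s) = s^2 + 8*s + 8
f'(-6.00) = -4.00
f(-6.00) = -4.00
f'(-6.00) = -4.00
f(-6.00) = -4.00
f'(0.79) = 9.58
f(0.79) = 14.94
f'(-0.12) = 7.76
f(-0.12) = 7.05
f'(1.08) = 10.16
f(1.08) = 17.81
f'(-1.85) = 4.30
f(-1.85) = -3.38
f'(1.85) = 11.70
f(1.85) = 26.22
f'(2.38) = 12.76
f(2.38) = 32.70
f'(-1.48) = 5.04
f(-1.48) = -1.65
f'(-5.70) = -3.40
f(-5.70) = -5.11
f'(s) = 2*s + 8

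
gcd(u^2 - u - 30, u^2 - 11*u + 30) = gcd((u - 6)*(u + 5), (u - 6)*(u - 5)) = u - 6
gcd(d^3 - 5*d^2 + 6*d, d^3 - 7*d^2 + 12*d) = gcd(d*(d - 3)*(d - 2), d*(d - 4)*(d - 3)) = d^2 - 3*d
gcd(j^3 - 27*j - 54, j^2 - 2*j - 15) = j + 3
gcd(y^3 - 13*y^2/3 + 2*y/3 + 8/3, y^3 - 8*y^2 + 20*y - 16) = y - 4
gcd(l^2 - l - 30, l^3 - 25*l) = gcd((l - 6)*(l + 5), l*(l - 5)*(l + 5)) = l + 5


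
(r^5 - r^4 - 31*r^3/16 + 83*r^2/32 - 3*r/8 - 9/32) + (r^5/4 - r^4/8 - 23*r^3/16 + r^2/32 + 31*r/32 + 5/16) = 5*r^5/4 - 9*r^4/8 - 27*r^3/8 + 21*r^2/8 + 19*r/32 + 1/32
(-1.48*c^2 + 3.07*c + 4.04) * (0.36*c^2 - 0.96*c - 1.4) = -0.5328*c^4 + 2.526*c^3 + 0.5792*c^2 - 8.1764*c - 5.656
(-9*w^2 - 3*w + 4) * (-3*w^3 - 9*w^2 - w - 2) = 27*w^5 + 90*w^4 + 24*w^3 - 15*w^2 + 2*w - 8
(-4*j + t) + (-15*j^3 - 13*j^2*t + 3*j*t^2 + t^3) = -15*j^3 - 13*j^2*t + 3*j*t^2 - 4*j + t^3 + t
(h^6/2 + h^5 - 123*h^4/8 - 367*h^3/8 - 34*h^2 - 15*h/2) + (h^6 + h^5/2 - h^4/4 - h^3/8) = 3*h^6/2 + 3*h^5/2 - 125*h^4/8 - 46*h^3 - 34*h^2 - 15*h/2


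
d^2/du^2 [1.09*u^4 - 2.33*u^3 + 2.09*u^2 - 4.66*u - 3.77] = 13.08*u^2 - 13.98*u + 4.18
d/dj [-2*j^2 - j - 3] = -4*j - 1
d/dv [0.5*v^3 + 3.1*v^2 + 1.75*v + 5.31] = 1.5*v^2 + 6.2*v + 1.75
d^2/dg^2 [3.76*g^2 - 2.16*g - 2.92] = 7.52000000000000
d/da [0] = 0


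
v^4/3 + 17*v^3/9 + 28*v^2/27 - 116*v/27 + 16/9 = (v/3 + 1)*(v - 2/3)^2*(v + 4)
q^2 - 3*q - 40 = (q - 8)*(q + 5)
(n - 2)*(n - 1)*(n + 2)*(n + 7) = n^4 + 6*n^3 - 11*n^2 - 24*n + 28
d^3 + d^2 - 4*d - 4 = (d - 2)*(d + 1)*(d + 2)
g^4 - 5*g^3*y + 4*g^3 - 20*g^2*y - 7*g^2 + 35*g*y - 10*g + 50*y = (g - 2)*(g + 1)*(g + 5)*(g - 5*y)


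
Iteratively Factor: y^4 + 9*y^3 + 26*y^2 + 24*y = (y)*(y^3 + 9*y^2 + 26*y + 24) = y*(y + 3)*(y^2 + 6*y + 8) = y*(y + 3)*(y + 4)*(y + 2)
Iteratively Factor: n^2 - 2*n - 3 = (n + 1)*(n - 3)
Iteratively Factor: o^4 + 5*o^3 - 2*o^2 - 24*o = (o)*(o^3 + 5*o^2 - 2*o - 24) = o*(o - 2)*(o^2 + 7*o + 12) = o*(o - 2)*(o + 4)*(o + 3)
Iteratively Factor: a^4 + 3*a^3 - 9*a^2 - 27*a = (a + 3)*(a^3 - 9*a) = (a + 3)^2*(a^2 - 3*a) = (a - 3)*(a + 3)^2*(a)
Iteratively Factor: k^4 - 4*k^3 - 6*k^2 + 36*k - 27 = (k - 3)*(k^3 - k^2 - 9*k + 9) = (k - 3)*(k + 3)*(k^2 - 4*k + 3) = (k - 3)^2*(k + 3)*(k - 1)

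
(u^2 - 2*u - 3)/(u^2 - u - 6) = (u + 1)/(u + 2)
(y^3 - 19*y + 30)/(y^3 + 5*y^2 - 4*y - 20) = (y - 3)/(y + 2)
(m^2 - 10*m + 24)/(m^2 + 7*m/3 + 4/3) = 3*(m^2 - 10*m + 24)/(3*m^2 + 7*m + 4)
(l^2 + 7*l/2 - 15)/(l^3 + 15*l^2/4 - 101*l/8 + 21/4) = 4*(2*l - 5)/(8*l^2 - 18*l + 7)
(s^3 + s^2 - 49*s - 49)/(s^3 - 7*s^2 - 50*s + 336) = (s^2 - 6*s - 7)/(s^2 - 14*s + 48)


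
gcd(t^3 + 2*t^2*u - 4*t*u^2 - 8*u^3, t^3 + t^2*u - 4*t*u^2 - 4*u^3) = t^2 - 4*u^2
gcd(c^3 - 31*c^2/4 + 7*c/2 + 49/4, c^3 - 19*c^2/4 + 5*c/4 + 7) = c^2 - 3*c/4 - 7/4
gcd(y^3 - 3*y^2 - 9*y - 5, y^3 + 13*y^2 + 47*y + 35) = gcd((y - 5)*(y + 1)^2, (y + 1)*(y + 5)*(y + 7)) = y + 1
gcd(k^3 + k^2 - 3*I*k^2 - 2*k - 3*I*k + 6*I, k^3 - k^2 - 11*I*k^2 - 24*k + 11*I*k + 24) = k^2 + k*(-1 - 3*I) + 3*I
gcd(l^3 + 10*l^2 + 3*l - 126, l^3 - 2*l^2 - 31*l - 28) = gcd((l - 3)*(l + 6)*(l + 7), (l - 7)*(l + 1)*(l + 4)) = 1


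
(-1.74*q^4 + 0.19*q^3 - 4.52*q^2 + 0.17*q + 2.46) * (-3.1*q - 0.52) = 5.394*q^5 + 0.3158*q^4 + 13.9132*q^3 + 1.8234*q^2 - 7.7144*q - 1.2792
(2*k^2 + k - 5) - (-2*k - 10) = 2*k^2 + 3*k + 5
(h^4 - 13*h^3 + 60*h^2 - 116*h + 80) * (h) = h^5 - 13*h^4 + 60*h^3 - 116*h^2 + 80*h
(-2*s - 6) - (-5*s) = 3*s - 6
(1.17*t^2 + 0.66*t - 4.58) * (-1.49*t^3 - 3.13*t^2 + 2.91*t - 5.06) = -1.7433*t^5 - 4.6455*t^4 + 8.1631*t^3 + 10.3358*t^2 - 16.6674*t + 23.1748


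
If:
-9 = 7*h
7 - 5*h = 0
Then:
No Solution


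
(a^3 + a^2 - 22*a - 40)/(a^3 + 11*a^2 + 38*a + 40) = (a - 5)/(a + 5)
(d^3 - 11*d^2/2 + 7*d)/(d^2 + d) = (d^2 - 11*d/2 + 7)/(d + 1)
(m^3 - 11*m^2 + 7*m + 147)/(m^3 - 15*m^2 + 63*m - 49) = (m + 3)/(m - 1)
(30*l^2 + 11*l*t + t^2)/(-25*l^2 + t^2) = (6*l + t)/(-5*l + t)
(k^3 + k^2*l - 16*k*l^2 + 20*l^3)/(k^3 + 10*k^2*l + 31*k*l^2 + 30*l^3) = (k^2 - 4*k*l + 4*l^2)/(k^2 + 5*k*l + 6*l^2)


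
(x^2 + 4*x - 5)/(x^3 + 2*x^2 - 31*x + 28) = (x + 5)/(x^2 + 3*x - 28)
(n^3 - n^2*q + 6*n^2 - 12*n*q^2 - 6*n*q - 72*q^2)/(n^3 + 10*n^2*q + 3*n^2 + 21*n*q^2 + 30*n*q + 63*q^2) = (n^2 - 4*n*q + 6*n - 24*q)/(n^2 + 7*n*q + 3*n + 21*q)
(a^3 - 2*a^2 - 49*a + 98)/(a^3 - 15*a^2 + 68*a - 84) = (a + 7)/(a - 6)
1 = 1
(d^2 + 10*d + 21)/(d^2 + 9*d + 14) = (d + 3)/(d + 2)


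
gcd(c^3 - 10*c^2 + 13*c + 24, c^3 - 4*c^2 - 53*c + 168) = c^2 - 11*c + 24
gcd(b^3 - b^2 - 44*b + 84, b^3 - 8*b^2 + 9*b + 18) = b - 6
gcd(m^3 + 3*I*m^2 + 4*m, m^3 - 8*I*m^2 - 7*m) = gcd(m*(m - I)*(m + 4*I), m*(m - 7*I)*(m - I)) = m^2 - I*m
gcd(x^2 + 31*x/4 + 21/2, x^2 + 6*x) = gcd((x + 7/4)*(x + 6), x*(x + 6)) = x + 6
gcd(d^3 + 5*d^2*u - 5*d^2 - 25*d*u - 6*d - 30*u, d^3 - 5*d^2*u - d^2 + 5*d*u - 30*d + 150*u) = d - 6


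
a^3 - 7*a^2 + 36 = (a - 6)*(a - 3)*(a + 2)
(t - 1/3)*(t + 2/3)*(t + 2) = t^3 + 7*t^2/3 + 4*t/9 - 4/9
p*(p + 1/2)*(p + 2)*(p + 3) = p^4 + 11*p^3/2 + 17*p^2/2 + 3*p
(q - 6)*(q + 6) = q^2 - 36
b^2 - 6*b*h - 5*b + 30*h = (b - 5)*(b - 6*h)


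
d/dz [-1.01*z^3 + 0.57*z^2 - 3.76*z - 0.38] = -3.03*z^2 + 1.14*z - 3.76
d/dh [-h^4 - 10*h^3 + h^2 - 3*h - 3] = -4*h^3 - 30*h^2 + 2*h - 3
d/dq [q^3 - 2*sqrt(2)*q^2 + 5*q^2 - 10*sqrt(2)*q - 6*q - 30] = 3*q^2 - 4*sqrt(2)*q + 10*q - 10*sqrt(2) - 6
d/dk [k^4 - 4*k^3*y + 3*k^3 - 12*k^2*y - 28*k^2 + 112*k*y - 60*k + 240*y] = 4*k^3 - 12*k^2*y + 9*k^2 - 24*k*y - 56*k + 112*y - 60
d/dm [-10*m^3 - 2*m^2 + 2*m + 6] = -30*m^2 - 4*m + 2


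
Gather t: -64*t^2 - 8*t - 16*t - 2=-64*t^2 - 24*t - 2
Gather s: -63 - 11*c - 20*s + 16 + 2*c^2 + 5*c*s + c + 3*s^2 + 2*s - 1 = 2*c^2 - 10*c + 3*s^2 + s*(5*c - 18) - 48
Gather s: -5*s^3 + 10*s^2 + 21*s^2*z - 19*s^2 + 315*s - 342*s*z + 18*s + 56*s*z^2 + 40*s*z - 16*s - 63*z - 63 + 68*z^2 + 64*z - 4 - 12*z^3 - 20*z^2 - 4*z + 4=-5*s^3 + s^2*(21*z - 9) + s*(56*z^2 - 302*z + 317) - 12*z^3 + 48*z^2 - 3*z - 63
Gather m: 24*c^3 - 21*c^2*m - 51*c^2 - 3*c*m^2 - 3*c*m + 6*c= 24*c^3 - 51*c^2 - 3*c*m^2 + 6*c + m*(-21*c^2 - 3*c)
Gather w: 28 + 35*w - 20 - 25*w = 10*w + 8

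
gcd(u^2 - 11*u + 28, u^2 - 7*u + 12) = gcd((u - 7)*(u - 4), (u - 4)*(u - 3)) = u - 4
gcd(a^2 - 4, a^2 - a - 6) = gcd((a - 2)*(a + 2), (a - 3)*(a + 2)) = a + 2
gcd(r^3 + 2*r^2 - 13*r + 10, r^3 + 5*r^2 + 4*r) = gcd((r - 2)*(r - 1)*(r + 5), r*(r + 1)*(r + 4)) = 1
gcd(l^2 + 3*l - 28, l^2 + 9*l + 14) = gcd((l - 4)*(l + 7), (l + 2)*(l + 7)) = l + 7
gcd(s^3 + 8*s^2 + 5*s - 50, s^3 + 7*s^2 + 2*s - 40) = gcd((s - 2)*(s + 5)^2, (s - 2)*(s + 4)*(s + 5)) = s^2 + 3*s - 10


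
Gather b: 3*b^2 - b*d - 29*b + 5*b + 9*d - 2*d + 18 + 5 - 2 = 3*b^2 + b*(-d - 24) + 7*d + 21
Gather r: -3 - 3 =-6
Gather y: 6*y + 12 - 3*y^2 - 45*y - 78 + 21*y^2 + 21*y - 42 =18*y^2 - 18*y - 108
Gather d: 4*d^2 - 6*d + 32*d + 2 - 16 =4*d^2 + 26*d - 14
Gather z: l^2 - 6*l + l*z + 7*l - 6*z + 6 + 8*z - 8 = l^2 + l + z*(l + 2) - 2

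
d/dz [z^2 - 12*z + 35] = 2*z - 12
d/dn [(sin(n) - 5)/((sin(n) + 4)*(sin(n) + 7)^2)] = (11*sin(n) + cos(2*n) + 102)*cos(n)/((sin(n) + 4)^2*(sin(n) + 7)^3)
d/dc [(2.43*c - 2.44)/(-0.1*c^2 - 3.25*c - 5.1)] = (0.243*c^2 - 0.488*c - 20.323)/(0.01*c^4 + 0.65*c^3 + 11.5825*c^2 + 33.15*c + 26.01)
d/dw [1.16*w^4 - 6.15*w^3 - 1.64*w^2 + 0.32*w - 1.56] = 4.64*w^3 - 18.45*w^2 - 3.28*w + 0.32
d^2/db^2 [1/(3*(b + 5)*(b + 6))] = 2*((b + 5)^2 + (b + 5)*(b + 6) + (b + 6)^2)/(3*(b + 5)^3*(b + 6)^3)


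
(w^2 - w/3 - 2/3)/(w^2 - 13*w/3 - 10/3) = (w - 1)/(w - 5)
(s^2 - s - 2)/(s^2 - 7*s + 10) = (s + 1)/(s - 5)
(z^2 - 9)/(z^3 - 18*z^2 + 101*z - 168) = (z + 3)/(z^2 - 15*z + 56)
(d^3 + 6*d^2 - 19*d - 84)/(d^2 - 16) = (d^2 + 10*d + 21)/(d + 4)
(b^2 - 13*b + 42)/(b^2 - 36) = (b - 7)/(b + 6)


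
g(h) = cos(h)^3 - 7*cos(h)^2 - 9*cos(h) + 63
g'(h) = -3*sin(h)*cos(h)^2 + 14*sin(h)*cos(h) + 9*sin(h)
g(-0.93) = 55.33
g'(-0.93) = -13.06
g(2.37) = 65.49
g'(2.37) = -1.80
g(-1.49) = 62.23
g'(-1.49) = -10.08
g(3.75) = 65.12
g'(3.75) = 2.58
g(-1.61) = 63.34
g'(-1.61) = -8.44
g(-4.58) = 64.06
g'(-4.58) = 7.04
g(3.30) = 64.10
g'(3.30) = 1.22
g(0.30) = 48.89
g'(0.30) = 5.80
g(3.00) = 64.08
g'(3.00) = -1.10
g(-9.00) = 64.63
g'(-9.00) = 2.57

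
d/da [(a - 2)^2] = 2*a - 4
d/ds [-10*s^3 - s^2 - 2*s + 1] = -30*s^2 - 2*s - 2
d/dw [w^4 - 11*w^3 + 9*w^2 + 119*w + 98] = 4*w^3 - 33*w^2 + 18*w + 119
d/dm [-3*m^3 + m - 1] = 1 - 9*m^2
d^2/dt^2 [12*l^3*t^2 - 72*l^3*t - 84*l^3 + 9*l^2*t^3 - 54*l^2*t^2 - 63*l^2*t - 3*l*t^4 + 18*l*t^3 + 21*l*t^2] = 6*l*(4*l^2 + 9*l*t - 18*l - 6*t^2 + 18*t + 7)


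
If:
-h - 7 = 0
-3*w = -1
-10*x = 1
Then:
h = -7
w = 1/3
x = -1/10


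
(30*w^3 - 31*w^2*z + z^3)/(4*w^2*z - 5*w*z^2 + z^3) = (-30*w^2 + w*z + z^2)/(z*(-4*w + z))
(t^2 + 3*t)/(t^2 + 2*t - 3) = t/(t - 1)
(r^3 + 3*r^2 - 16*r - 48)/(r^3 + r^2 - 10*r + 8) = (r^2 - r - 12)/(r^2 - 3*r + 2)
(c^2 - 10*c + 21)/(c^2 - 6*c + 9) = (c - 7)/(c - 3)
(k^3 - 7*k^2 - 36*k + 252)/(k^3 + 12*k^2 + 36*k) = (k^2 - 13*k + 42)/(k*(k + 6))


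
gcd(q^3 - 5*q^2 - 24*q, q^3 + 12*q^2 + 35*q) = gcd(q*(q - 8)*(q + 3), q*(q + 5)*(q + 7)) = q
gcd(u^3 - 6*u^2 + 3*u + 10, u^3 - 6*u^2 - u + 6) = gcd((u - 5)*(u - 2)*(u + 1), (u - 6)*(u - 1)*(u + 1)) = u + 1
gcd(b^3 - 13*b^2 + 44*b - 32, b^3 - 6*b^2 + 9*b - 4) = b^2 - 5*b + 4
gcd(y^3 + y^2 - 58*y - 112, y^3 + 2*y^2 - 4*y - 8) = y + 2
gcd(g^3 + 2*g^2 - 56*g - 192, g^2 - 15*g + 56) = g - 8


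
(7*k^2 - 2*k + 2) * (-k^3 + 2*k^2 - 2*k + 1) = -7*k^5 + 16*k^4 - 20*k^3 + 15*k^2 - 6*k + 2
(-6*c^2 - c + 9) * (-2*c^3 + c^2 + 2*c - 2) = 12*c^5 - 4*c^4 - 31*c^3 + 19*c^2 + 20*c - 18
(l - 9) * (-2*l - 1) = -2*l^2 + 17*l + 9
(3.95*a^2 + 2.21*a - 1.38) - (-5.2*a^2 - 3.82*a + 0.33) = 9.15*a^2 + 6.03*a - 1.71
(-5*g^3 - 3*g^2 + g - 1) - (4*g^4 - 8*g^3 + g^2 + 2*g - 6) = -4*g^4 + 3*g^3 - 4*g^2 - g + 5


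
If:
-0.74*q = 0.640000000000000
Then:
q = -0.86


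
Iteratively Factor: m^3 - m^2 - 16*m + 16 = (m - 4)*(m^2 + 3*m - 4) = (m - 4)*(m + 4)*(m - 1)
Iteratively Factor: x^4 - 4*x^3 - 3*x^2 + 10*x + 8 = (x - 2)*(x^3 - 2*x^2 - 7*x - 4) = (x - 2)*(x + 1)*(x^2 - 3*x - 4) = (x - 4)*(x - 2)*(x + 1)*(x + 1)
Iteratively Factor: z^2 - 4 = (z + 2)*(z - 2)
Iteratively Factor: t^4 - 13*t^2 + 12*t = (t - 3)*(t^3 + 3*t^2 - 4*t) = (t - 3)*(t - 1)*(t^2 + 4*t) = t*(t - 3)*(t - 1)*(t + 4)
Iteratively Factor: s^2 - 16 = (s - 4)*(s + 4)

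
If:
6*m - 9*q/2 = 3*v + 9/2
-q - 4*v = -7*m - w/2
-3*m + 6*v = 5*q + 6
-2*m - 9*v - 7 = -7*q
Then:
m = -433/191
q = -483/191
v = -428/191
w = 1672/191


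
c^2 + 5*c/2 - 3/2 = (c - 1/2)*(c + 3)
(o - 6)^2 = o^2 - 12*o + 36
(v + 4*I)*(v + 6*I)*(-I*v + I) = -I*v^3 + 10*v^2 + I*v^2 - 10*v + 24*I*v - 24*I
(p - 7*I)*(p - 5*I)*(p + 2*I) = p^3 - 10*I*p^2 - 11*p - 70*I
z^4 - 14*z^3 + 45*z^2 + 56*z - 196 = (z - 7)^2*(z - 2)*(z + 2)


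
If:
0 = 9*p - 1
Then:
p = 1/9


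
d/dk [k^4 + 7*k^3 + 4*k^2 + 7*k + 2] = 4*k^3 + 21*k^2 + 8*k + 7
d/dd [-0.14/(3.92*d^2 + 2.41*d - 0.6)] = (1.0976*d + 0.3374)/(3.92*d^2 + 2.41*d - 0.6)^2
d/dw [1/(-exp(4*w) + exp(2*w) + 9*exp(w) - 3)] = (4*exp(3*w) - 2*exp(w) - 9)*exp(w)/(exp(4*w) - exp(2*w) - 9*exp(w) + 3)^2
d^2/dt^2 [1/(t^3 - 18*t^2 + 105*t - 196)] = 6*(2*t^2 - 20*t + 51)/(t^7 - 40*t^6 + 678*t^5 - 6308*t^4 + 34769*t^3 - 113484*t^2 + 203056*t - 153664)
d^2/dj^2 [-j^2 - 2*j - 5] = -2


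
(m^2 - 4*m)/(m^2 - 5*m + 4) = m/(m - 1)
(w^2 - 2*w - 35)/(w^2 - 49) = (w + 5)/(w + 7)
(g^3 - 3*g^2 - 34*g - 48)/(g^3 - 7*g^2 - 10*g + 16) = (g + 3)/(g - 1)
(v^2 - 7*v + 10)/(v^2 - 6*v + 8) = (v - 5)/(v - 4)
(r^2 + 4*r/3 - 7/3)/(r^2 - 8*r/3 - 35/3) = (r - 1)/(r - 5)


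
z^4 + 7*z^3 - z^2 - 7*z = z*(z - 1)*(z + 1)*(z + 7)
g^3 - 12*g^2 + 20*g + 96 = (g - 8)*(g - 6)*(g + 2)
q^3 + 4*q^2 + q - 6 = (q - 1)*(q + 2)*(q + 3)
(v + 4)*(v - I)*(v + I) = v^3 + 4*v^2 + v + 4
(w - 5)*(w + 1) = w^2 - 4*w - 5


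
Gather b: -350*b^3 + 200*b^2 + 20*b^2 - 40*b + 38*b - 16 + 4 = -350*b^3 + 220*b^2 - 2*b - 12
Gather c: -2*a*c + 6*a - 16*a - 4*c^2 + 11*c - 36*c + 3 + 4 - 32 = -10*a - 4*c^2 + c*(-2*a - 25) - 25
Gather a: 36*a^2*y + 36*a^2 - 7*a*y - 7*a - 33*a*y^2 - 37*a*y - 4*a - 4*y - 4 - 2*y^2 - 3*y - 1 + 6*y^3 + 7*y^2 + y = a^2*(36*y + 36) + a*(-33*y^2 - 44*y - 11) + 6*y^3 + 5*y^2 - 6*y - 5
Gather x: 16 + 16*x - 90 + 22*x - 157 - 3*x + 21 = 35*x - 210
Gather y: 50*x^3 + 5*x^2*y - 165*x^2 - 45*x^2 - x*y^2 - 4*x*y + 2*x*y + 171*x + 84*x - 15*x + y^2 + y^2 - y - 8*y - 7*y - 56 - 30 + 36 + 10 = 50*x^3 - 210*x^2 + 240*x + y^2*(2 - x) + y*(5*x^2 - 2*x - 16) - 40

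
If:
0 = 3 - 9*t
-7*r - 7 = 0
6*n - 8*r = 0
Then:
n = -4/3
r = -1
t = 1/3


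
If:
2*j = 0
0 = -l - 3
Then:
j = 0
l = -3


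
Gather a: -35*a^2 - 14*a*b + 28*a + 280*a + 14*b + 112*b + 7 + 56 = -35*a^2 + a*(308 - 14*b) + 126*b + 63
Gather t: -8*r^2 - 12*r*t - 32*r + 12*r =-8*r^2 - 12*r*t - 20*r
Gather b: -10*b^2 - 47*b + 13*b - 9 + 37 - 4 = -10*b^2 - 34*b + 24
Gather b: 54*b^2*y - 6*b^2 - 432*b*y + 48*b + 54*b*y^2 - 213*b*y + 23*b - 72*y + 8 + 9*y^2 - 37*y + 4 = b^2*(54*y - 6) + b*(54*y^2 - 645*y + 71) + 9*y^2 - 109*y + 12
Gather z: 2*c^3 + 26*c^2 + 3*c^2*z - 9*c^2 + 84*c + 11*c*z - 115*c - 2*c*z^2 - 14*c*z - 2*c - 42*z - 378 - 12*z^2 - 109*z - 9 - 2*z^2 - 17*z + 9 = 2*c^3 + 17*c^2 - 33*c + z^2*(-2*c - 14) + z*(3*c^2 - 3*c - 168) - 378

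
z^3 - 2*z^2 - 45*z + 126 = (z - 6)*(z - 3)*(z + 7)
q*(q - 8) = q^2 - 8*q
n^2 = n^2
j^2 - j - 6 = (j - 3)*(j + 2)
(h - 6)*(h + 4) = h^2 - 2*h - 24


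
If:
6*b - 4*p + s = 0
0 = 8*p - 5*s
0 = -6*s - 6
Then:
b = -1/4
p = -5/8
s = -1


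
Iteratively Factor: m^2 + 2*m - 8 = (m + 4)*(m - 2)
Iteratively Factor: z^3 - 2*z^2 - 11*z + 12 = (z + 3)*(z^2 - 5*z + 4) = (z - 4)*(z + 3)*(z - 1)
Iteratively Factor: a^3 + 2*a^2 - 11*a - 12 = (a + 1)*(a^2 + a - 12) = (a + 1)*(a + 4)*(a - 3)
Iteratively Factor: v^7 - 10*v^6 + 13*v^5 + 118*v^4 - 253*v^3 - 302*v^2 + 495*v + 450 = (v - 5)*(v^6 - 5*v^5 - 12*v^4 + 58*v^3 + 37*v^2 - 117*v - 90) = (v - 5)*(v + 1)*(v^5 - 6*v^4 - 6*v^3 + 64*v^2 - 27*v - 90) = (v - 5)^2*(v + 1)*(v^4 - v^3 - 11*v^2 + 9*v + 18) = (v - 5)^2*(v - 2)*(v + 1)*(v^3 + v^2 - 9*v - 9) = (v - 5)^2*(v - 2)*(v + 1)*(v + 3)*(v^2 - 2*v - 3) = (v - 5)^2*(v - 2)*(v + 1)^2*(v + 3)*(v - 3)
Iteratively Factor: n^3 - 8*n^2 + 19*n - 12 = (n - 4)*(n^2 - 4*n + 3) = (n - 4)*(n - 3)*(n - 1)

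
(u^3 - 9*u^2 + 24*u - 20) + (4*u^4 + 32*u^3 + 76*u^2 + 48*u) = 4*u^4 + 33*u^3 + 67*u^2 + 72*u - 20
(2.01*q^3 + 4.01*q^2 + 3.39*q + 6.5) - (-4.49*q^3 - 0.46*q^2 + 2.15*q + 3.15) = 6.5*q^3 + 4.47*q^2 + 1.24*q + 3.35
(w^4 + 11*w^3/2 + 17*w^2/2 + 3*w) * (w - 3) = w^5 + 5*w^4/2 - 8*w^3 - 45*w^2/2 - 9*w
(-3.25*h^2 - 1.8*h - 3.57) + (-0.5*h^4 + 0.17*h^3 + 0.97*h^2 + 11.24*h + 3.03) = -0.5*h^4 + 0.17*h^3 - 2.28*h^2 + 9.44*h - 0.54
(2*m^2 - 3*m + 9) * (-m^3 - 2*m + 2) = -2*m^5 + 3*m^4 - 13*m^3 + 10*m^2 - 24*m + 18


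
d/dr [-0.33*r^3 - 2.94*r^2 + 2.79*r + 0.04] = -0.99*r^2 - 5.88*r + 2.79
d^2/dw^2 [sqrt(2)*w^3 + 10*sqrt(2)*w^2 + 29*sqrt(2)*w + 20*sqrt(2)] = sqrt(2)*(6*w + 20)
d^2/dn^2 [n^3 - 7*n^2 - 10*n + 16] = 6*n - 14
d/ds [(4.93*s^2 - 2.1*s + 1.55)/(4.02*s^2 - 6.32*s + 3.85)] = (-22.7156*s^2 + 25.499*s + 1.711)/(16.1604*s^4 - 50.8128*s^3 + 70.8964*s^2 - 48.664*s + 14.8225)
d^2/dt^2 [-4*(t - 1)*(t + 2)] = -8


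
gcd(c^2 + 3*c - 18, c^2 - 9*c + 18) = c - 3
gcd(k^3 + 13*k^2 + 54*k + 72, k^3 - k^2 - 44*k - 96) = k^2 + 7*k + 12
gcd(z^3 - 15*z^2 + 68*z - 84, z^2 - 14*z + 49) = z - 7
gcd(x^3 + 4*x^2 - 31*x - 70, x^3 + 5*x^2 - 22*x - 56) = x^2 + 9*x + 14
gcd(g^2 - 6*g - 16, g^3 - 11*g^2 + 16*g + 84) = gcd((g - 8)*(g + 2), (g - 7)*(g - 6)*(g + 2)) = g + 2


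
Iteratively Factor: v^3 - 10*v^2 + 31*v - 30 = (v - 3)*(v^2 - 7*v + 10) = (v - 3)*(v - 2)*(v - 5)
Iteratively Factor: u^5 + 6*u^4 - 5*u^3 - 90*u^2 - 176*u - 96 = (u + 4)*(u^4 + 2*u^3 - 13*u^2 - 38*u - 24) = (u - 4)*(u + 4)*(u^3 + 6*u^2 + 11*u + 6) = (u - 4)*(u + 2)*(u + 4)*(u^2 + 4*u + 3) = (u - 4)*(u + 1)*(u + 2)*(u + 4)*(u + 3)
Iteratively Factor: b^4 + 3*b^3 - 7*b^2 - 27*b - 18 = (b + 2)*(b^3 + b^2 - 9*b - 9) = (b + 2)*(b + 3)*(b^2 - 2*b - 3) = (b + 1)*(b + 2)*(b + 3)*(b - 3)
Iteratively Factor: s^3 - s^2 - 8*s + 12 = (s + 3)*(s^2 - 4*s + 4) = (s - 2)*(s + 3)*(s - 2)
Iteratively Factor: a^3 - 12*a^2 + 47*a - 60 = (a - 3)*(a^2 - 9*a + 20) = (a - 5)*(a - 3)*(a - 4)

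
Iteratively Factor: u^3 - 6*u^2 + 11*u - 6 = (u - 3)*(u^2 - 3*u + 2) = (u - 3)*(u - 1)*(u - 2)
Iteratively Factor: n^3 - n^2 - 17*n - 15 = (n + 3)*(n^2 - 4*n - 5) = (n + 1)*(n + 3)*(n - 5)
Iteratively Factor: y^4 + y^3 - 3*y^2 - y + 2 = (y - 1)*(y^3 + 2*y^2 - y - 2) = (y - 1)*(y + 2)*(y^2 - 1) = (y - 1)^2*(y + 2)*(y + 1)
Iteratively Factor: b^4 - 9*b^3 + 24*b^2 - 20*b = (b - 2)*(b^3 - 7*b^2 + 10*b) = (b - 2)^2*(b^2 - 5*b) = (b - 5)*(b - 2)^2*(b)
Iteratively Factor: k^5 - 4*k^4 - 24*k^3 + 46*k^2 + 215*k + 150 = (k + 3)*(k^4 - 7*k^3 - 3*k^2 + 55*k + 50) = (k - 5)*(k + 3)*(k^3 - 2*k^2 - 13*k - 10) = (k - 5)*(k + 2)*(k + 3)*(k^2 - 4*k - 5) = (k - 5)*(k + 1)*(k + 2)*(k + 3)*(k - 5)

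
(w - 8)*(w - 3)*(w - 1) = w^3 - 12*w^2 + 35*w - 24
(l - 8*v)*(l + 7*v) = l^2 - l*v - 56*v^2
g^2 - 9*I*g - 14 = (g - 7*I)*(g - 2*I)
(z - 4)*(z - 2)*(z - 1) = z^3 - 7*z^2 + 14*z - 8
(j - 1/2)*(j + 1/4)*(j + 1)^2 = j^4 + 7*j^3/4 + 3*j^2/8 - j/2 - 1/8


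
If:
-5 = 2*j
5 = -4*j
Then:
No Solution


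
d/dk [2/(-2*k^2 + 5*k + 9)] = 2*(4*k - 5)/(-2*k^2 + 5*k + 9)^2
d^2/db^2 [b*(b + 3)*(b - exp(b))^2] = 2*b*(1 - exp(b))^2*(b + 3) + 4*b*(1 - exp(b))*(b - exp(b)) - 2*b*(b + 3)*(b - exp(b))*exp(b) + 4*(1 - exp(b))*(b + 3)*(b - exp(b)) + 2*(b - exp(b))^2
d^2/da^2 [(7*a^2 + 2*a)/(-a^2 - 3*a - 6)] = 2*(19*a^3 + 126*a^2 + 36*a - 216)/(a^6 + 9*a^5 + 45*a^4 + 135*a^3 + 270*a^2 + 324*a + 216)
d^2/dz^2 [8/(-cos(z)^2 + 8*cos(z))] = 16*((1 - cos(2*z))^2/2 + 15*cos(z) + 33*cos(2*z)/2 - 3*cos(3*z) - 99/2)/((cos(z) - 8)^3*cos(z)^3)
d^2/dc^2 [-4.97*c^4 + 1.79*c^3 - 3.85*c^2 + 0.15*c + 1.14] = -59.64*c^2 + 10.74*c - 7.7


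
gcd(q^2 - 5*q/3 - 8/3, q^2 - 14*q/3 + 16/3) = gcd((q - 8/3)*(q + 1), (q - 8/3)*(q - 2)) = q - 8/3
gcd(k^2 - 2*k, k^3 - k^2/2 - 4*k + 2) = k - 2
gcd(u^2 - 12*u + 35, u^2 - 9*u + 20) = u - 5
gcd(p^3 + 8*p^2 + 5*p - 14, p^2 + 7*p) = p + 7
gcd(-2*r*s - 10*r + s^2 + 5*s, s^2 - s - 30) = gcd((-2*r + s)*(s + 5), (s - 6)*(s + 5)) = s + 5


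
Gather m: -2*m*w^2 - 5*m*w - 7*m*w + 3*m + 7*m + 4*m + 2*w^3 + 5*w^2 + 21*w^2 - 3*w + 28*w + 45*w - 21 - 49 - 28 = m*(-2*w^2 - 12*w + 14) + 2*w^3 + 26*w^2 + 70*w - 98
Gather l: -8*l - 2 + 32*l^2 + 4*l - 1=32*l^2 - 4*l - 3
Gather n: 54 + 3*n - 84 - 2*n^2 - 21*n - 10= -2*n^2 - 18*n - 40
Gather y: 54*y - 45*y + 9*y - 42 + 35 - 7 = 18*y - 14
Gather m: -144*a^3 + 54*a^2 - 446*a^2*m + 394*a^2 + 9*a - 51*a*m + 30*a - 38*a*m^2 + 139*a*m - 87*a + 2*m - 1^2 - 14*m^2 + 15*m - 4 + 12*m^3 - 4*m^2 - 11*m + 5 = -144*a^3 + 448*a^2 - 48*a + 12*m^3 + m^2*(-38*a - 18) + m*(-446*a^2 + 88*a + 6)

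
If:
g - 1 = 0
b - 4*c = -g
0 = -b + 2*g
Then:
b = 2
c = 3/4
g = 1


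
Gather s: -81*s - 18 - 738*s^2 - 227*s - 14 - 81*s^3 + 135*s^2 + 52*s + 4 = -81*s^3 - 603*s^2 - 256*s - 28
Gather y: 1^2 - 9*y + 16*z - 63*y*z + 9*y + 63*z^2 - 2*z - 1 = -63*y*z + 63*z^2 + 14*z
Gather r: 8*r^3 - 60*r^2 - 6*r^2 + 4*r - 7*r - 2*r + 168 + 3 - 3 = 8*r^3 - 66*r^2 - 5*r + 168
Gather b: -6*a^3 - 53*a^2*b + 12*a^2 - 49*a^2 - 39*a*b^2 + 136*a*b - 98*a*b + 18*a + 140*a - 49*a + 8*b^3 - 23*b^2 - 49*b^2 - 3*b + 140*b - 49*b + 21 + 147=-6*a^3 - 37*a^2 + 109*a + 8*b^3 + b^2*(-39*a - 72) + b*(-53*a^2 + 38*a + 88) + 168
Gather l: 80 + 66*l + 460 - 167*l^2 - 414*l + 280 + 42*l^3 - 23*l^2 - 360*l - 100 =42*l^3 - 190*l^2 - 708*l + 720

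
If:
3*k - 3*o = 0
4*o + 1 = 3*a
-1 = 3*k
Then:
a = -1/9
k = -1/3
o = -1/3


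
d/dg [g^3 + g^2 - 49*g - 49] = 3*g^2 + 2*g - 49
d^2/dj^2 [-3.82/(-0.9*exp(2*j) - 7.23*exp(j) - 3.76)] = (3.82*(1.8*exp(j) + 7.23)*(3.6*exp(j) + 14.46)*exp(j) - (13.752*exp(j) + 27.6186)*(0.9*exp(2*j) + 7.23*exp(j) + 3.76))*exp(j)/(0.9*exp(2*j) + 7.23*exp(j) + 3.76)^3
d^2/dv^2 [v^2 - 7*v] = 2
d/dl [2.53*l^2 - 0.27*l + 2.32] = 5.06*l - 0.27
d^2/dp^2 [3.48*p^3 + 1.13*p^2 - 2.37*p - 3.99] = 20.88*p + 2.26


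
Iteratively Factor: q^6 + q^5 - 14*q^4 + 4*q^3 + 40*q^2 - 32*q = (q)*(q^5 + q^4 - 14*q^3 + 4*q^2 + 40*q - 32) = q*(q + 4)*(q^4 - 3*q^3 - 2*q^2 + 12*q - 8) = q*(q + 2)*(q + 4)*(q^3 - 5*q^2 + 8*q - 4) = q*(q - 1)*(q + 2)*(q + 4)*(q^2 - 4*q + 4) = q*(q - 2)*(q - 1)*(q + 2)*(q + 4)*(q - 2)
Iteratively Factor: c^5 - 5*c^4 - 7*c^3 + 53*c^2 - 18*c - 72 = (c - 2)*(c^4 - 3*c^3 - 13*c^2 + 27*c + 36) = (c - 3)*(c - 2)*(c^3 - 13*c - 12) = (c - 3)*(c - 2)*(c + 1)*(c^2 - c - 12) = (c - 4)*(c - 3)*(c - 2)*(c + 1)*(c + 3)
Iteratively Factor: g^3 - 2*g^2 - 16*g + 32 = (g - 2)*(g^2 - 16) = (g - 2)*(g + 4)*(g - 4)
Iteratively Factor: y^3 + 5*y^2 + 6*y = (y)*(y^2 + 5*y + 6) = y*(y + 2)*(y + 3)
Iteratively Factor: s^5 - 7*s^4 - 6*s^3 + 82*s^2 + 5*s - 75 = (s - 1)*(s^4 - 6*s^3 - 12*s^2 + 70*s + 75) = (s - 5)*(s - 1)*(s^3 - s^2 - 17*s - 15) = (s - 5)*(s - 1)*(s + 1)*(s^2 - 2*s - 15) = (s - 5)*(s - 1)*(s + 1)*(s + 3)*(s - 5)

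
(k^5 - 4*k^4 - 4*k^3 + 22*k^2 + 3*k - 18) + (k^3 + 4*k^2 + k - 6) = k^5 - 4*k^4 - 3*k^3 + 26*k^2 + 4*k - 24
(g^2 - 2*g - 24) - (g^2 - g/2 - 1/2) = -3*g/2 - 47/2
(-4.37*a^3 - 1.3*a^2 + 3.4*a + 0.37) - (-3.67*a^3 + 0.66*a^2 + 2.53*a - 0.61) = -0.7*a^3 - 1.96*a^2 + 0.87*a + 0.98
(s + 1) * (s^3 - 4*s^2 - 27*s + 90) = s^4 - 3*s^3 - 31*s^2 + 63*s + 90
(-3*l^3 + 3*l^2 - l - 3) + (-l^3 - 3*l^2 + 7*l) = -4*l^3 + 6*l - 3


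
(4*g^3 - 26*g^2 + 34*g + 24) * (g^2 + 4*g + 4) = 4*g^5 - 10*g^4 - 54*g^3 + 56*g^2 + 232*g + 96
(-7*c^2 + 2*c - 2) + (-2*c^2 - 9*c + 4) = -9*c^2 - 7*c + 2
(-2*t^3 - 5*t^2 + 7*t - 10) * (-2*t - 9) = 4*t^4 + 28*t^3 + 31*t^2 - 43*t + 90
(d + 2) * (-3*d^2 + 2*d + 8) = -3*d^3 - 4*d^2 + 12*d + 16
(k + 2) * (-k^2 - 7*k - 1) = -k^3 - 9*k^2 - 15*k - 2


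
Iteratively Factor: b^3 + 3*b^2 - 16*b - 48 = (b + 3)*(b^2 - 16) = (b + 3)*(b + 4)*(b - 4)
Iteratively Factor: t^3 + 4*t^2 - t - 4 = (t + 1)*(t^2 + 3*t - 4) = (t + 1)*(t + 4)*(t - 1)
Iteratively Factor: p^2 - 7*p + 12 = (p - 3)*(p - 4)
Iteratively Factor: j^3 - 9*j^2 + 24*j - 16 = (j - 4)*(j^2 - 5*j + 4) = (j - 4)*(j - 1)*(j - 4)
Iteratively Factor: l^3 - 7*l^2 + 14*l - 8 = (l - 1)*(l^2 - 6*l + 8) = (l - 2)*(l - 1)*(l - 4)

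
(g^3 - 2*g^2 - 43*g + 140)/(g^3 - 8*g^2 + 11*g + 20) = (g + 7)/(g + 1)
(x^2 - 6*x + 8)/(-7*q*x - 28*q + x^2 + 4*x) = (-x^2 + 6*x - 8)/(7*q*x + 28*q - x^2 - 4*x)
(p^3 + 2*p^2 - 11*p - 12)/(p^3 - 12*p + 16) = (p^2 - 2*p - 3)/(p^2 - 4*p + 4)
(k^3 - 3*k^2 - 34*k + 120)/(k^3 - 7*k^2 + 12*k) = (k^2 + k - 30)/(k*(k - 3))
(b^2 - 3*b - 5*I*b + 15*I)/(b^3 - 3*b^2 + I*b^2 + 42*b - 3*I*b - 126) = (b - 5*I)/(b^2 + I*b + 42)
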